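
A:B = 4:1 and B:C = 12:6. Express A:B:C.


Match B: multiply A:B by 12 → 48:12
Multiply B:C by 1 → 12:6
Combined: 48:12:6
GCD = 6
= 8:2:1

8:2:1


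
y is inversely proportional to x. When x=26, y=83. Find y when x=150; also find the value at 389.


Inverse proportion: x × y = constant
k = 26 × 83 = 2158
At x=150: k/150 = 14.39
At x=389: k/389 = 5.55
= 14.39 and 5.55

14.39 and 5.55


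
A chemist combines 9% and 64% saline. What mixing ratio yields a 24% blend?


Let x parts of 9% mix with y parts of 64%.
9x + 64y = 24(x + y)
9x + 64y = 24x + 24y
x(9 - 24) = y(24 - 64)
x/y = (64 - 24)/(24 - 9) = 40/15
Simplify: 8:3
= 8:3

8:3


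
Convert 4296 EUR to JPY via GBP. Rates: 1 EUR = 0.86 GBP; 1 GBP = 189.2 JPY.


Step 1: 4296 EUR × 0.86 = 3694.56 GBP
Step 2: 3694.56 GBP × 189.2 = 699010.75 JPY
Implied rate EUR→JPY = 0.86 × 189.2 = 162.7120
= 699010.75 JPY

699010.75 JPY


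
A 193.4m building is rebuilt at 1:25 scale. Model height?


Model size = real / scale
= 193.4 / 25
= 7.7360 m

7.7360 m


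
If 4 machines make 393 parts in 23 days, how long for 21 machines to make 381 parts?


Days ∝ work / workers, so d₂ = d₁ × (m₁/m₂) × (w₂/w₁)
Workers factor (inverse): 4/21 ≈ 0.1905
Work factor (direct): 381/393 ≈ 0.9695
d₂ = 23 × 4/21 × 381/393 = (23 × 4 × 381) / (21 × 393) = 35052/8253
≈ 4.25 days

4.25 days


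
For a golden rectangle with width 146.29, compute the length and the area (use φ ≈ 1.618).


φ = (1 + √5) / 2 ≈ 1.618
Length = width × φ = 146.29 × 1.618 = 236.69722
≈ 236.70
Area = width × length = 146.29 × 236.69722 = 34626.4363138 ≈ 34626.44
= Length: 236.70, Area: 34626.44

Length: 236.70, Area: 34626.44


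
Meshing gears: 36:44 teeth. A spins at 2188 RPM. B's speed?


Gear ratio = 36:44 = 9:11
RPM_B = RPM_A × (teeth_A / teeth_B)
= 2188 × (36/44)
= 1790.2 RPM

1790.2 RPM


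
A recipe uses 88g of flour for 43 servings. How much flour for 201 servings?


Direct proportion: y/x = constant
k = 88/43 ≈ 2.0465
y₂ = k × 201 = 88 × 201 / 43 = 17688/43
≈ 411.35

411.35


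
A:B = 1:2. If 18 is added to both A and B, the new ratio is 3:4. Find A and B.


Let A = 1k, B = 2k.
(1k + 18) / (2k + 18) = 3/4
Cross-multiply: 4(1k + 18) = 3(2k + 18)
4k + 72 = 6k + 54
4k - 6k = 54 - 72
-2k = -18
k = -18/-2 = 9
A = 1×9 = 9, B = 2×9 = 18
= A = 9, B = 18

A = 9, B = 18


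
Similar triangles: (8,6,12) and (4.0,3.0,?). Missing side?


Scale factor = 4.0/8 = 0.5
Missing side = 12 × 0.5
= 6.0

6.0


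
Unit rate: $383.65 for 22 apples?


Unit rate = total / quantity
= 383.65 / 22
= $17.44 per unit

$17.44 per unit


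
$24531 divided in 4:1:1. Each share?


Total parts = 4 + 1 + 1 = 6
Part 1: 24531 × 4/6 = 16354.00
Part 2: 24531 × 1/6 = 4088.50
Part 3: 24531 × 1/6 = 4088.50
= Part 1: $16354.00, Part 2: $4088.50, Part 3: $4088.50

Part 1: $16354.00, Part 2: $4088.50, Part 3: $4088.50


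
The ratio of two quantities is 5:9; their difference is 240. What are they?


Let A = 5k, B = 9k.
9k - 5k = 240
4k = 240 → k = 240/4 = 60
A = 5×60 = 300, B = 9×60 = 540
= A = 300, B = 540

A = 300, B = 540


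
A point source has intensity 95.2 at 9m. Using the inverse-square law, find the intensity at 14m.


I₁d₁² = I₂d₂²
I₂ = I₁ × (d₁/d₂)²
= 95.2 × (9/14)²
= 95.2 × 81/196
= 7711.2/196
≈ 39.3429

39.3429


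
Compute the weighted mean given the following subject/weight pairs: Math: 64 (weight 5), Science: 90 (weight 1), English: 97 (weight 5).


Numerator = 64×5 + 90×1 + 97×5
= 320 + 90 + 485
= 895
Total weight = 11
Weighted avg = 895/11
= 81.36

81.36


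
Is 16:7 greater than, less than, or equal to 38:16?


16/7 = 2.2857
38/16 = 2.3750
2.2857 < 2.3750, so 16:7 is less
= less than

less than


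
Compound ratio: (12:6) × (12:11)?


Compound ratio = (12×12) : (6×11)
= 144:66
GCD = 6
= 24:11

24:11


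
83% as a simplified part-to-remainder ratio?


83% means 83 parts out of 100; remainder = 17
Part : remainder = 83:17
GCD = 1
= 83:17

83:17


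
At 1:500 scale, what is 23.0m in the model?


Model size = real / scale
= 23.0 / 500
= 0.0460 m

0.0460 m


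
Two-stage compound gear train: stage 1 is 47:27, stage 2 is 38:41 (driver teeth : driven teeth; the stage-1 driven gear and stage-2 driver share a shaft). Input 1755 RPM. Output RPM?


Stage 1: RPM_B = RPM_A × t_A/t_B = 1755 × 47/27 = 82485/27 = 3055.00
B and C share a shaft → RPM_C = RPM_B
Stage 2: RPM_D = RPM_C × t_C/t_D = RPM_A × (t_A×t_C)/(t_B×t_D)
Overall ratio = (47×38)/(27×41) = 1786/1107
RPM_D = 1755 × 1786/1107 = 3134430/1107
≈ 2831.46 RPM

2831.46 RPM


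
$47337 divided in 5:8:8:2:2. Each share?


Total parts = 5 + 8 + 8 + 2 + 2 = 25
Part 1: 47337 × 5/25 = 9467.40
Part 2: 47337 × 8/25 = 15147.84
Part 3: 47337 × 8/25 = 15147.84
Part 4: 47337 × 2/25 = 3786.96
Part 5: 47337 × 2/25 = 3786.96
= Part 1: $9467.40, Part 2: $15147.84, Part 3: $15147.84, Part 4: $3786.96, Part 5: $3786.96

Part 1: $9467.40, Part 2: $15147.84, Part 3: $15147.84, Part 4: $3786.96, Part 5: $3786.96


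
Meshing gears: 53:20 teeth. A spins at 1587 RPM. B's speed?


Gear ratio = 53:20 = 53:20
RPM_B = RPM_A × (teeth_A / teeth_B)
= 1587 × (53/20)
= 4205.6 RPM

4205.6 RPM


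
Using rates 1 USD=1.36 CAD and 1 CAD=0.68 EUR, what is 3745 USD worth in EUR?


Step 1: 3745 USD × 1.36 = 5093.20 CAD
Step 2: 5093.20 CAD × 0.68 = 3463.38 EUR
Implied rate USD→EUR = 1.36 × 0.68 = 0.9248
= 3463.38 EUR

3463.38 EUR


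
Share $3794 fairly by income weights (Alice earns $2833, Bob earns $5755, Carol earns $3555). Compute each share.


Total income = 2833 + 5755 + 3555 = $12143
Alice: $3794 × 2833/12143 = $885.15
Bob: $3794 × 5755/12143 = $1798.11
Carol: $3794 × 3555/12143 = $1110.74
= Alice: $885.15, Bob: $1798.11, Carol: $1110.74

Alice: $885.15, Bob: $1798.11, Carol: $1110.74


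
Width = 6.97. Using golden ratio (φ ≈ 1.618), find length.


φ = (1 + √5) / 2 ≈ 1.618
Length = width × φ = 6.97 × 1.618 = 11.27746
≈ 11.28

11.28


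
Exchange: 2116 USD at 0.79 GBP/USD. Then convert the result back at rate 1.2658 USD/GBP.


Amount × rate = 2116 × 0.79 = 1671.64 GBP
Round-trip: 1671.64 × 1.2658 = 2115.96 USD
= 1671.64 GBP, then 2115.96 USD

1671.64 GBP, then 2115.96 USD


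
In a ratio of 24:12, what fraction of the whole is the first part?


Total parts = 24 + 12 = 36
First part: 24/36 = 2/3
= 2/3

2/3


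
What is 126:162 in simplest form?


GCD(126, 162) = 18
126/18 : 162/18
= 7:9

7:9


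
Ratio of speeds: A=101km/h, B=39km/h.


Ratio = 101:39
GCD = 1
Simplified = 101:39
Time ratio (same distance) = 39:101
Speed ratio = 101:39

101:39


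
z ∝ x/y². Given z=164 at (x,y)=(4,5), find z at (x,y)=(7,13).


z = k·x/y²
Solve for k using the known point: k = z·y²/x = 164×25/4 = 4100/4 = 1025.0000
Now evaluate at x=7, y=13:
z = k × 7 / 169 = (4100 × 7) / (4 × 169) = 28700/676
≈ 42.4556

42.4556


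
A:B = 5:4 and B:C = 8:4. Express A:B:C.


Match B: multiply A:B by 8 → 40:32
Multiply B:C by 4 → 32:16
Combined: 40:32:16
GCD = 8
= 5:4:2

5:4:2


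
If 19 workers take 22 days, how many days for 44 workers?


Inverse proportion: x × y = constant
k = 19 × 22 = 418
y₂ = k / 44 = 418 / 44
= 9.50

9.50


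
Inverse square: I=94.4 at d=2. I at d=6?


I₁d₁² = I₂d₂²
I₂ = I₁ × (d₁/d₂)²
= 94.4 × (2/6)²
= 94.4 × 4/36
= 377.6/36
≈ 10.4889

10.4889


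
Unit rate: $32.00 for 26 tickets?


Unit rate = total / quantity
= 32.00 / 26
= $1.23 per unit

$1.23 per unit


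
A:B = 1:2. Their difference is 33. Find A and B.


Let A = 1k, B = 2k.
2k - 1k = 33
1k = 33 → k = 33/1 = 33
A = 1×33 = 33, B = 2×33 = 66
= A = 33, B = 66

A = 33, B = 66


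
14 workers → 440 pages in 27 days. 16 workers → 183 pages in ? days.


Days ∝ work / workers, so d₂ = d₁ × (m₁/m₂) × (w₂/w₁)
Workers factor (inverse): 14/16 = 0.8750
Work factor (direct): 183/440 ≈ 0.4159
d₂ = 27 × 14/16 × 183/440 = (27 × 14 × 183) / (16 × 440) = 69174/7040
≈ 9.83 days

9.83 days


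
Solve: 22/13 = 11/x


Cross multiply: 22 × x = 13 × 11
22x = 143
x = 143 / 22
= 6.50

6.50


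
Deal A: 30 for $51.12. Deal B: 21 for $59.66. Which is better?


Deal A: $51.12/30 = $1.7040/unit
Deal B: $59.66/21 = $2.8410/unit
A is cheaper per unit
= Deal A

Deal A


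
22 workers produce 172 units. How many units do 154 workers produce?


Direct proportion: y/x = constant
k = 172/22 ≈ 7.8182
y₂ = k × 154 = 172 × 154 / 22 = 26488/22
= 1204.00

1204.00


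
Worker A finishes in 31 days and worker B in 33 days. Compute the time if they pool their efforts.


Rate of A = 1/31 per day
Rate of B = 1/33 per day
Combined rate = 1/31 + 1/33 = 64/1023 ≈ 0.0626 per day
Days = 1 / combined rate = 1023/64
≈ 15.98 days

15.98 days


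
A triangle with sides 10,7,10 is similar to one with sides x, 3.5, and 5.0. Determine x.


Scale factor = 3.5/7 = 0.5
Missing side = 10 × 0.5
= 5.0

5.0


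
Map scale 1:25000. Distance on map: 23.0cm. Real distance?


Real distance = map distance × scale
= 23.0cm × 25000
= 575000 cm = 5750.0 m
= 5.750 km

5.750 km


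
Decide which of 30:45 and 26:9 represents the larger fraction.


30/45 = 0.6667
26/9 = 2.8889
0.6667 < 2.8889, so 30:45 is less
= 26:9

26:9


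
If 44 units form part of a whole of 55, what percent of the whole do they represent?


Percentage = (part / whole) × 100
= (44 / 55) × 100
= 80.00%

80.00%


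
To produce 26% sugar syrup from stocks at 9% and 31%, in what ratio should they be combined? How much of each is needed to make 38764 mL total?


Let x parts of 9% mix with y parts of 31%.
9x + 31y = 26(x + y)
9x + 31y = 26x + 26y
x(9 - 26) = y(26 - 31)
x/y = (31 - 26)/(26 - 9) = 5/17
Simplify: 5:17
Total parts = 22; one part = 38764/22 = 1762.00 mL
9% solution: 5×1762.00 = 8810.00 mL
31% solution: 17×1762.00 = 29954.00 mL
= ratio 5:17; 8810.00 mL and 29954.00 mL

ratio 5:17; 8810.00 mL and 29954.00 mL


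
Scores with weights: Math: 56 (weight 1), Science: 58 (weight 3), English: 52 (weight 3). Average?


Numerator = 56×1 + 58×3 + 52×3
= 56 + 174 + 156
= 386
Total weight = 7
Weighted avg = 386/7
= 55.14

55.14


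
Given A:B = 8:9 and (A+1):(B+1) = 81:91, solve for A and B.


Let A = 8k, B = 9k.
(8k + 1) / (9k + 1) = 81/91
Cross-multiply: 91(8k + 1) = 81(9k + 1)
728k + 91 = 729k + 81
728k - 729k = 81 - 91
-1k = -10
k = -10/-1 = 10
A = 8×10 = 80, B = 9×10 = 90
= A = 80, B = 90

A = 80, B = 90


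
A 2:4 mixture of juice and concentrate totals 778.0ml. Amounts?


Total parts = 2 + 4 = 6
juice: 778.0 × 2/6 = 259.3ml
concentrate: 778.0 × 4/6 = 518.7ml
= 259.3ml and 518.7ml

259.3ml and 518.7ml


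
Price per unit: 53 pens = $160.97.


Unit rate = total / quantity
= 160.97 / 53
= $3.04 per unit

$3.04 per unit


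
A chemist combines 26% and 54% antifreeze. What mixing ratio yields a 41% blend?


Let x parts of 26% mix with y parts of 54%.
26x + 54y = 41(x + y)
26x + 54y = 41x + 41y
x(26 - 41) = y(41 - 54)
x/y = (54 - 41)/(41 - 26) = 13/15
Simplify: 13:15
= 13:15

13:15


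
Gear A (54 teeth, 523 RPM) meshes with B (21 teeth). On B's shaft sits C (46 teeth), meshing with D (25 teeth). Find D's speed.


Stage 1: RPM_B = RPM_A × t_A/t_B = 523 × 54/21 = 28242/21 ≈ 1344.86
B and C share a shaft → RPM_C = RPM_B
Stage 2: RPM_D = RPM_C × t_C/t_D = RPM_A × (t_A×t_C)/(t_B×t_D)
Overall ratio = (54×46)/(21×25) = 2484/525
RPM_D = 523 × 2484/525 = 1299132/525
≈ 2474.54 RPM

2474.54 RPM


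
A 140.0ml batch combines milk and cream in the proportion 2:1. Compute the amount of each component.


Total parts = 2 + 1 = 3
milk: 140.0 × 2/3 = 93.3ml
cream: 140.0 × 1/3 = 46.7ml
= 93.3ml and 46.7ml

93.3ml and 46.7ml


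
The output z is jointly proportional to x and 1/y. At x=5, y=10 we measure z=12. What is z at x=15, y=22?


z = k·x/y
Solve for k using the known point: k = z·y/x = 12×10/5 = 120/5 = 24.0000
Now evaluate at x=15, y=22:
z = k × 15 / 22 = (120 × 15) / (5 × 22) = 1800/110
≈ 16.3636

16.3636


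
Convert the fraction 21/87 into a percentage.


Percentage = (part / whole) × 100
= (21 / 87) × 100
≈ 24.14%

24.14%


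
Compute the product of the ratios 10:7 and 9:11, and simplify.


Compound ratio = (10×9) : (7×11)
= 90:77
GCD = 1
= 90:77

90:77


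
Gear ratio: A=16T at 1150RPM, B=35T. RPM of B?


Gear ratio = 16:35 = 16:35
RPM_B = RPM_A × (teeth_A / teeth_B)
= 1150 × (16/35)
= 525.7 RPM

525.7 RPM


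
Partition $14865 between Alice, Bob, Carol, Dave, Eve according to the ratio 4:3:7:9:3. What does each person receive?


Total parts = 4 + 3 + 7 + 9 + 3 = 26
Alice: 14865 × 4/26 = 2286.92
Bob: 14865 × 3/26 = 1715.19
Carol: 14865 × 7/26 = 4002.12
Dave: 14865 × 9/26 = 5145.58
Eve: 14865 × 3/26 = 1715.19
= Alice: $2286.92, Bob: $1715.19, Carol: $4002.12, Dave: $5145.58, Eve: $1715.19

Alice: $2286.92, Bob: $1715.19, Carol: $4002.12, Dave: $5145.58, Eve: $1715.19


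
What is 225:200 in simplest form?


GCD(225, 200) = 25
225/25 : 200/25
= 9:8

9:8


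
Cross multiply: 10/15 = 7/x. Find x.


Cross multiply: 10 × x = 15 × 7
10x = 105
x = 105 / 10
= 10.50

10.50


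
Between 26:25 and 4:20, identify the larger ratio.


26/25 = 1.0400
4/20 = 0.2000
1.0400 > 0.2000, so 26:25 is greater
= 26:25

26:25


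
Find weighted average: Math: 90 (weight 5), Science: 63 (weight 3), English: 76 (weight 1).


Numerator = 90×5 + 63×3 + 76×1
= 450 + 189 + 76
= 715
Total weight = 9
Weighted avg = 715/9
= 79.44

79.44


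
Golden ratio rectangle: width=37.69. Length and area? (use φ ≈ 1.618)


φ = (1 + √5) / 2 ≈ 1.618
Length = width × φ = 37.69 × 1.618 = 60.98242
≈ 60.98
Area = width × length = 37.69 × 60.98242 = 2298.4274098 ≈ 2298.43
= Length: 60.98, Area: 2298.43

Length: 60.98, Area: 2298.43


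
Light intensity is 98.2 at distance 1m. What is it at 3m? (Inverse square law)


I₁d₁² = I₂d₂²
I₂ = I₁ × (d₁/d₂)²
= 98.2 × (1/3)²
= 98.2 × 1/9
= 98.2/9
≈ 10.9111

10.9111


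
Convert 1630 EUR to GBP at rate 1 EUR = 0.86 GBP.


Amount × rate = 1630 × 0.86
= 1401.80 GBP

1401.80 GBP


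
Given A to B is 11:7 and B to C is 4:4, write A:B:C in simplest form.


Match B: multiply A:B by 4 → 44:28
Multiply B:C by 7 → 28:28
Combined: 44:28:28
GCD = 4
= 11:7:7

11:7:7


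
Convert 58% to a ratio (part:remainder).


58% means 58 parts out of 100; remainder = 42
Part : remainder = 58:42
GCD = 2
= 29:21

29:21


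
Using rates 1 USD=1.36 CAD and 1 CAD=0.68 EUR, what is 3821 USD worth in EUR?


Step 1: 3821 USD × 1.36 = 5196.56 CAD
Step 2: 5196.56 CAD × 0.68 = 3533.66 EUR
Implied rate USD→EUR = 1.36 × 0.68 = 0.9248
= 3533.66 EUR

3533.66 EUR


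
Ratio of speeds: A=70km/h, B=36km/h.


Ratio = 70:36
GCD = 2
Simplified = 35:18
Time ratio (same distance) = 18:35
Speed ratio = 35:18

35:18


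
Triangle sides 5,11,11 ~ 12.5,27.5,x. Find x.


Scale factor = 12.5/5 = 2.5
Missing side = 11 × 2.5
= 27.5

27.5


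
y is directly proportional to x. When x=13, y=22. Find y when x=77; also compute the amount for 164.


Direct proportion: y/x = constant
k = 22/13 ≈ 1.6923
y at x=77: k × 77 = 22 × 77 / 13 = 1694/13 ≈ 130.31
y at x=164: k × 164 = 22 × 164 / 13 = 3608/13 ≈ 277.54
= 130.31 and 277.54

130.31 and 277.54


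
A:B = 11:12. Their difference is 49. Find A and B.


Let A = 11k, B = 12k.
12k - 11k = 49
1k = 49 → k = 49/1 = 49
A = 11×49 = 539, B = 12×49 = 588
= A = 539, B = 588

A = 539, B = 588


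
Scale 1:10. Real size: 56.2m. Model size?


Model size = real / scale
= 56.2 / 10
= 5.6200 m

5.6200 m


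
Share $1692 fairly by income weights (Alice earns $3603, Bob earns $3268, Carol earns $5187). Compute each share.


Total income = 3603 + 3268 + 5187 = $12058
Alice: $1692 × 3603/12058 = $505.58
Bob: $1692 × 3268/12058 = $458.57
Carol: $1692 × 5187/12058 = $727.85
= Alice: $505.58, Bob: $458.57, Carol: $727.85

Alice: $505.58, Bob: $458.57, Carol: $727.85


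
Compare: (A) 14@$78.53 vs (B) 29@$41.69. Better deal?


Deal A: $78.53/14 = $5.6093/unit
Deal B: $41.69/29 = $1.4376/unit
B is cheaper per unit
= Deal B

Deal B


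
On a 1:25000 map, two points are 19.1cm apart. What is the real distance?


Real distance = map distance × scale
= 19.1cm × 25000
= 477500 cm = 4775.0 m
= 4.775 km

4.775 km


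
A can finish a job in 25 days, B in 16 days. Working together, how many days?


Rate of A = 1/25 per day
Rate of B = 1/16 per day
Combined rate = 1/25 + 1/16 = 41/400 = 0.1025 per day
Days = 1 / combined rate = 400/41
≈ 9.76 days

9.76 days


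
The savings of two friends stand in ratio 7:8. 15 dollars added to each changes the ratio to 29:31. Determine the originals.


Let A = 7k, B = 8k.
(7k + 15) / (8k + 15) = 29/31
Cross-multiply: 31(7k + 15) = 29(8k + 15)
217k + 465 = 232k + 435
217k - 232k = 435 - 465
-15k = -30
k = -30/-15 = 2
A = 7×2 = 14, B = 8×2 = 16
= A = 14, B = 16

A = 14, B = 16


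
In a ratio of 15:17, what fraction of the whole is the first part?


Total parts = 15 + 17 = 32
First part: 15/32 = 15/32
= 15/32

15/32


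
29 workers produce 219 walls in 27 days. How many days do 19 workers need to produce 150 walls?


Days ∝ work / workers, so d₂ = d₁ × (m₁/m₂) × (w₂/w₁)
Workers factor (inverse): 29/19 ≈ 1.5263
Work factor (direct): 150/219 ≈ 0.6849
d₂ = 27 × 29/19 × 150/219 = (27 × 29 × 150) / (19 × 219) = 117450/4161
≈ 28.23 days

28.23 days


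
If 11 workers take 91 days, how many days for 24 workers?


Inverse proportion: x × y = constant
k = 11 × 91 = 1001
y₂ = k / 24 = 1001 / 24
= 41.71

41.71


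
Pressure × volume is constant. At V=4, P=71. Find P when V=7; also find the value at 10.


Inverse proportion: x × y = constant
k = 4 × 71 = 284
At x=7: k/7 = 40.57
At x=10: k/10 = 28.40
= 40.57 and 28.40

40.57 and 28.40


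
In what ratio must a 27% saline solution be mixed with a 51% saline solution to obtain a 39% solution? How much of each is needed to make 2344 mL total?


Let x parts of 27% mix with y parts of 51%.
27x + 51y = 39(x + y)
27x + 51y = 39x + 39y
x(27 - 39) = y(39 - 51)
x/y = (51 - 39)/(39 - 27) = 12/12
Simplify: 1:1
Total parts = 2; one part = 2344/2 = 1172.00 mL
27% solution: 1×1172.00 = 1172.00 mL
51% solution: 1×1172.00 = 1172.00 mL
= ratio 1:1; 1172.00 mL and 1172.00 mL

ratio 1:1; 1172.00 mL and 1172.00 mL


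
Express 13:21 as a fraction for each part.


Total parts = 13 + 21 = 34
First part: 13/34 = 13/34
Second part: 21/34 = 21/34
= 13/34 and 21/34

13/34 and 21/34


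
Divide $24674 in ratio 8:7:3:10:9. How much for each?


Total parts = 8 + 7 + 3 + 10 + 9 = 37
Part 1: 24674 × 8/37 = 5334.92
Part 2: 24674 × 7/37 = 4668.05
Part 3: 24674 × 3/37 = 2000.59
Part 4: 24674 × 10/37 = 6668.65
Part 5: 24674 × 9/37 = 6001.78
= Part 1: $5334.92, Part 2: $4668.05, Part 3: $2000.59, Part 4: $6668.65, Part 5: $6001.78

Part 1: $5334.92, Part 2: $4668.05, Part 3: $2000.59, Part 4: $6668.65, Part 5: $6001.78


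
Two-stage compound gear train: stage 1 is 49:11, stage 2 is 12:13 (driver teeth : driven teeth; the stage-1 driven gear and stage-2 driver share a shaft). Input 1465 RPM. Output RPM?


Stage 1: RPM_B = RPM_A × t_A/t_B = 1465 × 49/11 = 71785/11 ≈ 6525.91
B and C share a shaft → RPM_C = RPM_B
Stage 2: RPM_D = RPM_C × t_C/t_D = RPM_A × (t_A×t_C)/(t_B×t_D)
Overall ratio = (49×12)/(11×13) = 588/143
RPM_D = 1465 × 588/143 = 861420/143
≈ 6023.92 RPM

6023.92 RPM


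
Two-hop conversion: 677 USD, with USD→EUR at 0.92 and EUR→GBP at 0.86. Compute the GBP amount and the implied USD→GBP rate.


Step 1: 677 USD × 0.92 = 622.84 EUR
Step 2: 622.84 EUR × 0.86 = 535.64 GBP
Implied rate USD→GBP = 0.92 × 0.86 = 0.7912
= 535.64 GBP; implied rate 0.7912 GBP/USD

535.64 GBP; implied rate 0.7912 GBP/USD


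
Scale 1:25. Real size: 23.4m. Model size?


Model size = real / scale
= 23.4 / 25
= 0.9360 m

0.9360 m


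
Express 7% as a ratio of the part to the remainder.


7% means 7 parts out of 100; remainder = 93
Part : remainder = 7:93
GCD = 1
= 7:93

7:93


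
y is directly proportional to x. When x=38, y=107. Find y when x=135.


Direct proportion: y/x = constant
k = 107/38 ≈ 2.8158
y₂ = k × 135 = 107 × 135 / 38 = 14445/38
≈ 380.13

380.13


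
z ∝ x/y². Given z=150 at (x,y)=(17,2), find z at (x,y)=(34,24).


z = k·x/y²
Solve for k using the known point: k = z·y²/x = 150×4/17 = 600/17 ≈ 35.2941
Now evaluate at x=34, y=24:
z = k × 34 / 576 = (600 × 34) / (17 × 576) = 20400/9792
≈ 2.0833

2.0833


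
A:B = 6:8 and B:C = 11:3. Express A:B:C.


Match B: multiply A:B by 11 → 66:88
Multiply B:C by 8 → 88:24
Combined: 66:88:24
GCD = 2
= 33:44:12

33:44:12


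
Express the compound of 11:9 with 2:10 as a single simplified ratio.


Compound ratio = (11×2) : (9×10)
= 22:90
GCD = 2
= 11:45

11:45


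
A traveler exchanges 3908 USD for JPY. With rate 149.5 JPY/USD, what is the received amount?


Amount × rate = 3908 × 149.5
= 584246.00 JPY

584246.00 JPY


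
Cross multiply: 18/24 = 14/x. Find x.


Cross multiply: 18 × x = 24 × 14
18x = 336
x = 336 / 18
= 18.67

18.67


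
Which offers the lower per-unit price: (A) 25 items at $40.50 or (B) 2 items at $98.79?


Deal A: $40.50/25 = $1.6200/unit
Deal B: $98.79/2 = $49.3950/unit
A is cheaper per unit
= Deal A

Deal A


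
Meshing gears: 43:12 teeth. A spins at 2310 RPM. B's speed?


Gear ratio = 43:12 = 43:12
RPM_B = RPM_A × (teeth_A / teeth_B)
= 2310 × (43/12)
= 8277.5 RPM

8277.5 RPM


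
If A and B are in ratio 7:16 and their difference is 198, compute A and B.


Let A = 7k, B = 16k.
16k - 7k = 198
9k = 198 → k = 198/9 = 22
A = 7×22 = 154, B = 16×22 = 352
= A = 154, B = 352

A = 154, B = 352


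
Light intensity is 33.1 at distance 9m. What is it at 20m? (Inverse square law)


I₁d₁² = I₂d₂²
I₂ = I₁ × (d₁/d₂)²
= 33.1 × (9/20)²
= 33.1 × 81/400
= 2681.1/400
≈ 6.7028

6.7028


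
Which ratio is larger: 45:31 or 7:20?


45/31 = 1.4516
7/20 = 0.3500
1.4516 > 0.3500, so 45:31 is greater
= 45:31

45:31


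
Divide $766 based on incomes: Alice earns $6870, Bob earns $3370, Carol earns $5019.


Total income = 6870 + 3370 + 5019 = $15259
Alice: $766 × 6870/15259 = $344.87
Bob: $766 × 3370/15259 = $169.17
Carol: $766 × 5019/15259 = $251.95
= Alice: $344.87, Bob: $169.17, Carol: $251.95

Alice: $344.87, Bob: $169.17, Carol: $251.95


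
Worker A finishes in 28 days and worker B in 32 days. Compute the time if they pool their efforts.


Rate of A = 1/28 per day
Rate of B = 1/32 per day
Combined rate = 1/28 + 1/32 = 60/896 ≈ 0.0670 per day
Days = 1 / combined rate = 896/60
≈ 14.93 days

14.93 days


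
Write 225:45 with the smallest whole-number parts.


GCD(225, 45) = 45
225/45 : 45/45
= 5:1

5:1


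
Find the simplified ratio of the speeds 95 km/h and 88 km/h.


Ratio = 95:88
GCD = 1
Simplified = 95:88
Time ratio (same distance) = 88:95
Speed ratio = 95:88

95:88


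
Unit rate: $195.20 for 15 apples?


Unit rate = total / quantity
= 195.20 / 15
= $13.01 per unit

$13.01 per unit


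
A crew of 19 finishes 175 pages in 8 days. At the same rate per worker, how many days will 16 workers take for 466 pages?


Days ∝ work / workers, so d₂ = d₁ × (m₁/m₂) × (w₂/w₁)
Workers factor (inverse): 19/16 = 1.1875
Work factor (direct): 466/175 ≈ 2.6629
d₂ = 8 × 19/16 × 466/175 = (8 × 19 × 466) / (16 × 175) = 70832/2800
≈ 25.30 days

25.30 days


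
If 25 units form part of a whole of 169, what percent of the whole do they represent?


Percentage = (part / whole) × 100
= (25 / 169) × 100
≈ 14.79%

14.79%


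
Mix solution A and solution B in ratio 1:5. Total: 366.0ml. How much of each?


Total parts = 1 + 5 = 6
solution A: 366.0 × 1/6 = 61.0ml
solution B: 366.0 × 5/6 = 305.0ml
= 61.0ml and 305.0ml

61.0ml and 305.0ml


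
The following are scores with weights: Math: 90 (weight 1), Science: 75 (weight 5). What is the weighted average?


Numerator = 90×1 + 75×5
= 90 + 375
= 465
Total weight = 6
Weighted avg = 465/6
= 77.50

77.50


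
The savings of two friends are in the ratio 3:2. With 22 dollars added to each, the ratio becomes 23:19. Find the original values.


Let A = 3k, B = 2k.
(3k + 22) / (2k + 22) = 23/19
Cross-multiply: 19(3k + 22) = 23(2k + 22)
57k + 418 = 46k + 506
57k - 46k = 506 - 418
11k = 88
k = 88/11 = 8
A = 3×8 = 24, B = 2×8 = 16
= A = 24, B = 16

A = 24, B = 16


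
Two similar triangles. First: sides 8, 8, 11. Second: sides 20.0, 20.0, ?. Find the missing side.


Scale factor = 20.0/8 = 2.5
Missing side = 11 × 2.5
= 27.5

27.5


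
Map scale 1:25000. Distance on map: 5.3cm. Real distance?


Real distance = map distance × scale
= 5.3cm × 25000
= 132500 cm = 1325.0 m
= 1.325 km

1.325 km


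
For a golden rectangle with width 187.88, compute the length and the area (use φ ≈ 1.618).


φ = (1 + √5) / 2 ≈ 1.618
Length = width × φ = 187.88 × 1.618 = 303.98984
≈ 303.99
Area = width × length = 187.88 × 303.98984 = 57113.6111392 ≈ 57113.61
= Length: 303.99, Area: 57113.61

Length: 303.99, Area: 57113.61


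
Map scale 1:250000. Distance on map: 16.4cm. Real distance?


Real distance = map distance × scale
= 16.4cm × 250000
= 4100000 cm = 41000.0 m
= 41.000 km

41.000 km


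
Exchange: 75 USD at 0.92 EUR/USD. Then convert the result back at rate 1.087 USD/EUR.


Amount × rate = 75 × 0.92 = 69.00 EUR
Round-trip: 69.00 × 1.087 = 75.00 USD
= 69.00 EUR, then 75.00 USD

69.00 EUR, then 75.00 USD


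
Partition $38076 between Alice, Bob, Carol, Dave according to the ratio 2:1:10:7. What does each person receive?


Total parts = 2 + 1 + 10 + 7 = 20
Alice: 38076 × 2/20 = 3807.60
Bob: 38076 × 1/20 = 1903.80
Carol: 38076 × 10/20 = 19038.00
Dave: 38076 × 7/20 = 13326.60
= Alice: $3807.60, Bob: $1903.80, Carol: $19038.00, Dave: $13326.60

Alice: $3807.60, Bob: $1903.80, Carol: $19038.00, Dave: $13326.60


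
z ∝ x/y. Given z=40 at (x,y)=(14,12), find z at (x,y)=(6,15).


z = k·x/y
Solve for k using the known point: k = z·y/x = 40×12/14 = 480/14 ≈ 34.2857
Now evaluate at x=6, y=15:
z = k × 6 / 15 = (480 × 6) / (14 × 15) = 2880/210
≈ 13.7143

13.7143


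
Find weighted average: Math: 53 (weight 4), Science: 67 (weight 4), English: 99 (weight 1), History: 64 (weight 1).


Numerator = 53×4 + 67×4 + 99×1 + 64×1
= 212 + 268 + 99 + 64
= 643
Total weight = 10
Weighted avg = 643/10
= 64.30

64.30


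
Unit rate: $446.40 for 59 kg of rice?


Unit rate = total / quantity
= 446.40 / 59
= $7.57 per unit

$7.57 per unit


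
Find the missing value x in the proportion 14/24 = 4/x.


Cross multiply: 14 × x = 24 × 4
14x = 96
x = 96 / 14
= 6.86

6.86


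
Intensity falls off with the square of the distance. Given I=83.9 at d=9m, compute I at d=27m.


I₁d₁² = I₂d₂²
I₂ = I₁ × (d₁/d₂)²
= 83.9 × (9/27)²
= 83.9 × 81/729
= 6795.9/729
≈ 9.3222

9.3222


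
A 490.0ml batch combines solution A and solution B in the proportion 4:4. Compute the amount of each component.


Total parts = 4 + 4 = 8
solution A: 490.0 × 4/8 = 245.0ml
solution B: 490.0 × 4/8 = 245.0ml
= 245.0ml and 245.0ml

245.0ml and 245.0ml


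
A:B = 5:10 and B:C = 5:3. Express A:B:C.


Match B: multiply A:B by 5 → 25:50
Multiply B:C by 10 → 50:30
Combined: 25:50:30
GCD = 5
= 5:10:6

5:10:6


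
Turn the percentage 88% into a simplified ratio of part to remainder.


88% means 88 parts out of 100; remainder = 12
Part : remainder = 88:12
GCD = 4
= 22:3

22:3


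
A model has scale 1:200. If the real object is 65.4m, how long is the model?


Model size = real / scale
= 65.4 / 200
= 0.3270 m

0.3270 m


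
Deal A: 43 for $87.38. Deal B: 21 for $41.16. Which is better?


Deal A: $87.38/43 = $2.0321/unit
Deal B: $41.16/21 = $1.9600/unit
B is cheaper per unit
= Deal B

Deal B


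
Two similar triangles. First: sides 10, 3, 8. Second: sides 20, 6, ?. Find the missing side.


Scale factor = 20/10 = 2
Missing side = 8 × 2
= 16.0

16.0


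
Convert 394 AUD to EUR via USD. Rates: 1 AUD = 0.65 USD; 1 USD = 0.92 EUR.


Step 1: 394 AUD × 0.65 = 256.10 USD
Step 2: 256.10 USD × 0.92 = 235.61 EUR
Implied rate AUD→EUR = 0.65 × 0.92 = 0.5980
= 235.61 EUR

235.61 EUR


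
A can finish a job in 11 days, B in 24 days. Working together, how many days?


Rate of A = 1/11 per day
Rate of B = 1/24 per day
Combined rate = 1/11 + 1/24 = 35/264 ≈ 0.1326 per day
Days = 1 / combined rate = 264/35
≈ 7.54 days

7.54 days


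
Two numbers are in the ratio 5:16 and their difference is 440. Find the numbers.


Let A = 5k, B = 16k.
16k - 5k = 440
11k = 440 → k = 440/11 = 40
A = 5×40 = 200, B = 16×40 = 640
= A = 200, B = 640

A = 200, B = 640


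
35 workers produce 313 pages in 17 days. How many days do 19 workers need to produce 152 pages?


Days ∝ work / workers, so d₂ = d₁ × (m₁/m₂) × (w₂/w₁)
Workers factor (inverse): 35/19 ≈ 1.8421
Work factor (direct): 152/313 ≈ 0.4856
d₂ = 17 × 35/19 × 152/313 = (17 × 35 × 152) / (19 × 313) = 90440/5947
≈ 15.21 days

15.21 days


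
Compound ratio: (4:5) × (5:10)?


Compound ratio = (4×5) : (5×10)
= 20:50
GCD = 10
= 2:5

2:5


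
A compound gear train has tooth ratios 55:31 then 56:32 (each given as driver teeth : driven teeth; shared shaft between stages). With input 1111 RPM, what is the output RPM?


Stage 1: RPM_B = RPM_A × t_A/t_B = 1111 × 55/31 = 61105/31 ≈ 1971.13
B and C share a shaft → RPM_C = RPM_B
Stage 2: RPM_D = RPM_C × t_C/t_D = RPM_A × (t_A×t_C)/(t_B×t_D)
Overall ratio = (55×56)/(31×32) = 3080/992
RPM_D = 1111 × 3080/992 = 3421880/992
≈ 3449.48 RPM

3449.48 RPM


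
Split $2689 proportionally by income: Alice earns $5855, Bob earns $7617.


Total income = 5855 + 7617 = $13472
Alice: $2689 × 5855/13472 = $1168.65
Bob: $2689 × 7617/13472 = $1520.35
= Alice: $1168.65, Bob: $1520.35

Alice: $1168.65, Bob: $1520.35


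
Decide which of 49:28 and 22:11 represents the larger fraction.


49/28 = 1.7500
22/11 = 2.0000
1.7500 < 2.0000, so 49:28 is less
= 22:11

22:11


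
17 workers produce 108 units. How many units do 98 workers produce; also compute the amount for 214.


Direct proportion: y/x = constant
k = 108/17 ≈ 6.3529
y at x=98: k × 98 = 108 × 98 / 17 = 10584/17 ≈ 622.59
y at x=214: k × 214 = 108 × 214 / 17 = 23112/17 ≈ 1359.53
= 622.59 and 1359.53

622.59 and 1359.53


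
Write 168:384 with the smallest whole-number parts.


GCD(168, 384) = 24
168/24 : 384/24
= 7:16

7:16


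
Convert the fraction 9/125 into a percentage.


Percentage = (part / whole) × 100
= (9 / 125) × 100
= 7.20%

7.20%


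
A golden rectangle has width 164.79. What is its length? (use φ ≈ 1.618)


φ = (1 + √5) / 2 ≈ 1.618
Length = width × φ = 164.79 × 1.618 = 266.63022
≈ 266.63

266.63


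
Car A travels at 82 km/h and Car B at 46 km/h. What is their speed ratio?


Ratio = 82:46
GCD = 2
Simplified = 41:23
Time ratio (same distance) = 23:41
Speed ratio = 41:23

41:23


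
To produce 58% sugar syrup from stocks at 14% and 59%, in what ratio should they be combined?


Let x parts of 14% mix with y parts of 59%.
14x + 59y = 58(x + y)
14x + 59y = 58x + 58y
x(14 - 58) = y(58 - 59)
x/y = (59 - 58)/(58 - 14) = 1/44
Simplify: 1:44
= 1:44

1:44


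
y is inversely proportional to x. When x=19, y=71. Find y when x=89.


Inverse proportion: x × y = constant
k = 19 × 71 = 1349
y₂ = k / 89 = 1349 / 89
= 15.16

15.16


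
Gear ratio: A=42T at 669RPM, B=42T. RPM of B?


Gear ratio = 42:42 = 1:1
RPM_B = RPM_A × (teeth_A / teeth_B)
= 669 × (42/42)
= 669.0 RPM

669.0 RPM


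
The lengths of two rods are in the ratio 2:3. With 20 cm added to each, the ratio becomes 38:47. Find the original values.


Let A = 2k, B = 3k.
(2k + 20) / (3k + 20) = 38/47
Cross-multiply: 47(2k + 20) = 38(3k + 20)
94k + 940 = 114k + 760
94k - 114k = 760 - 940
-20k = -180
k = -180/-20 = 9
A = 2×9 = 18, B = 3×9 = 27
= A = 18, B = 27

A = 18, B = 27


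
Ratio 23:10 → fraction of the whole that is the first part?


Total parts = 23 + 10 = 33
First part: 23/33 = 23/33
= 23/33

23/33


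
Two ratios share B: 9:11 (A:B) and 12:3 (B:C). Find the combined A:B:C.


Match B: multiply A:B by 12 → 108:132
Multiply B:C by 11 → 132:33
Combined: 108:132:33
GCD = 3
= 36:44:11

36:44:11


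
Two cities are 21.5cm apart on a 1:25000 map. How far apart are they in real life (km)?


Real distance = map distance × scale
= 21.5cm × 25000
= 537500 cm = 5375.0 m
= 5.375 km

5.375 km


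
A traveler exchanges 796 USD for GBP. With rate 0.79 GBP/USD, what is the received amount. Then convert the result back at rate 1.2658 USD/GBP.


Amount × rate = 796 × 0.79 = 628.84 GBP
Round-trip: 628.84 × 1.2658 = 795.99 USD
= 628.84 GBP, then 795.99 USD

628.84 GBP, then 795.99 USD


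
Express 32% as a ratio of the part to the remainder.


32% means 32 parts out of 100; remainder = 68
Part : remainder = 32:68
GCD = 4
= 8:17

8:17


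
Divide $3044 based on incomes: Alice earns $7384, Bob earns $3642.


Total income = 7384 + 3642 = $11026
Alice: $3044 × 7384/11026 = $2038.54
Bob: $3044 × 3642/11026 = $1005.46
= Alice: $2038.54, Bob: $1005.46

Alice: $2038.54, Bob: $1005.46


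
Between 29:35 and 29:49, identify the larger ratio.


29/35 = 0.8286
29/49 = 0.5918
0.8286 > 0.5918, so 29:35 is greater
= 29:35

29:35


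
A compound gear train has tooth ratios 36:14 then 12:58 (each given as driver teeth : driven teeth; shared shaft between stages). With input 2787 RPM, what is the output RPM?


Stage 1: RPM_B = RPM_A × t_A/t_B = 2787 × 36/14 = 100332/14 ≈ 7166.57
B and C share a shaft → RPM_C = RPM_B
Stage 2: RPM_D = RPM_C × t_C/t_D = RPM_A × (t_A×t_C)/(t_B×t_D)
Overall ratio = (36×12)/(14×58) = 432/812
RPM_D = 2787 × 432/812 = 1203984/812
≈ 1482.74 RPM

1482.74 RPM


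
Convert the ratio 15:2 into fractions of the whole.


Total parts = 15 + 2 = 17
First part: 15/17 = 15/17
Second part: 2/17 = 2/17
= 15/17 and 2/17

15/17 and 2/17


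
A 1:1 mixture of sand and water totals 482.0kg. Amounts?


Total parts = 1 + 1 = 2
sand: 482.0 × 1/2 = 241.0kg
water: 482.0 × 1/2 = 241.0kg
= 241.0kg and 241.0kg

241.0kg and 241.0kg


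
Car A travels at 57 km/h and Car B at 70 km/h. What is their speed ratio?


Ratio = 57:70
GCD = 1
Simplified = 57:70
Time ratio (same distance) = 70:57
Speed ratio = 57:70

57:70


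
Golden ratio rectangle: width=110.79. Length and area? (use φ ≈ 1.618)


φ = (1 + √5) / 2 ≈ 1.618
Length = width × φ = 110.79 × 1.618 = 179.25822
≈ 179.26
Area = width × length = 110.79 × 179.25822 = 19860.0181938 ≈ 19860.02
= Length: 179.26, Area: 19860.02

Length: 179.26, Area: 19860.02


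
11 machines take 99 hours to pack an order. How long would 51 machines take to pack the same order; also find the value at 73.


Inverse proportion: x × y = constant
k = 11 × 99 = 1089
At x=51: k/51 = 21.35
At x=73: k/73 = 14.92
= 21.35 and 14.92

21.35 and 14.92


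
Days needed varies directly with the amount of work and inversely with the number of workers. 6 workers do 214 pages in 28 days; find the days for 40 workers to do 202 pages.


Days ∝ work / workers, so d₂ = d₁ × (m₁/m₂) × (w₂/w₁)
Workers factor (inverse): 6/40 = 0.1500
Work factor (direct): 202/214 ≈ 0.9439
d₂ = 28 × 6/40 × 202/214 = (28 × 6 × 202) / (40 × 214) = 33936/8560
≈ 3.96 days

3.96 days


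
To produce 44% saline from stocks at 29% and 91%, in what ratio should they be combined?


Let x parts of 29% mix with y parts of 91%.
29x + 91y = 44(x + y)
29x + 91y = 44x + 44y
x(29 - 44) = y(44 - 91)
x/y = (91 - 44)/(44 - 29) = 47/15
Simplify: 47:15
= 47:15

47:15


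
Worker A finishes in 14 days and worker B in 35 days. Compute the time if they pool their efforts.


Rate of A = 1/14 per day
Rate of B = 1/35 per day
Combined rate = 1/14 + 1/35 = 49/490 = 0.1000 per day
Days = 1 / combined rate = 490/49
= 10.00 days

10.00 days


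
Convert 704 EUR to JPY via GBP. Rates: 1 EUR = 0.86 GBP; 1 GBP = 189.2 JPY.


Step 1: 704 EUR × 0.86 = 605.44 GBP
Step 2: 605.44 GBP × 189.2 = 114549.25 JPY
Implied rate EUR→JPY = 0.86 × 189.2 = 162.7120
= 114549.25 JPY

114549.25 JPY


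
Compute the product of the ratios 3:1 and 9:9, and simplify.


Compound ratio = (3×9) : (1×9)
= 27:9
GCD = 9
= 3:1

3:1


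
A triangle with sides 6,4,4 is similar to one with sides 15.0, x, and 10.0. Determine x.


Scale factor = 15.0/6 = 2.5
Missing side = 4 × 2.5
= 10.0

10.0


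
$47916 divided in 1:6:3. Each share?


Total parts = 1 + 6 + 3 = 10
Part 1: 47916 × 1/10 = 4791.60
Part 2: 47916 × 6/10 = 28749.60
Part 3: 47916 × 3/10 = 14374.80
= Part 1: $4791.60, Part 2: $28749.60, Part 3: $14374.80

Part 1: $4791.60, Part 2: $28749.60, Part 3: $14374.80


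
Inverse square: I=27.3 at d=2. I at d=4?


I₁d₁² = I₂d₂²
I₂ = I₁ × (d₁/d₂)²
= 27.3 × (2/4)²
= 27.3 × 4/16
= 109.2/16
= 6.8250

6.8250


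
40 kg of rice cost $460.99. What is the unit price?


Unit rate = total / quantity
= 460.99 / 40
= $11.52 per unit

$11.52 per unit


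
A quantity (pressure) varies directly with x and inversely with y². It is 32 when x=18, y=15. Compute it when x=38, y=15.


z = k·x/y²
Solve for k using the known point: k = z·y²/x = 32×225/18 = 7200/18 = 400.0000
Now evaluate at x=38, y=15:
z = k × 38 / 225 = (7200 × 38) / (18 × 225) = 273600/4050
≈ 67.5556

67.5556


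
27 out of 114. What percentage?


Percentage = (part / whole) × 100
= (27 / 114) × 100
≈ 23.68%

23.68%


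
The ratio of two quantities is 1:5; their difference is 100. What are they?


Let A = 1k, B = 5k.
5k - 1k = 100
4k = 100 → k = 100/4 = 25
A = 1×25 = 25, B = 5×25 = 125
= A = 25, B = 125

A = 25, B = 125


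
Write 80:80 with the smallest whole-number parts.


GCD(80, 80) = 80
80/80 : 80/80
= 1:1

1:1


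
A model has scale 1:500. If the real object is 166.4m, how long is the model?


Model size = real / scale
= 166.4 / 500
= 0.3328 m

0.3328 m


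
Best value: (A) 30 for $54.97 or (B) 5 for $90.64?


Deal A: $54.97/30 = $1.8323/unit
Deal B: $90.64/5 = $18.1280/unit
A is cheaper per unit
= Deal A

Deal A


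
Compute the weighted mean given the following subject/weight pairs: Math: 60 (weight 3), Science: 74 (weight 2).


Numerator = 60×3 + 74×2
= 180 + 148
= 328
Total weight = 5
Weighted avg = 328/5
= 65.60

65.60


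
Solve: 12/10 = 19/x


Cross multiply: 12 × x = 10 × 19
12x = 190
x = 190 / 12
= 15.83

15.83


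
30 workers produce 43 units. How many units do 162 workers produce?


Direct proportion: y/x = constant
k = 43/30 ≈ 1.4333
y₂ = k × 162 = 43 × 162 / 30 = 6966/30
= 232.20

232.20


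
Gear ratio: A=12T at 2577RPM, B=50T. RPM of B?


Gear ratio = 12:50 = 6:25
RPM_B = RPM_A × (teeth_A / teeth_B)
= 2577 × (12/50)
= 618.5 RPM

618.5 RPM


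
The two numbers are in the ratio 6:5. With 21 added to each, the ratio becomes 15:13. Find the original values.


Let A = 6k, B = 5k.
(6k + 21) / (5k + 21) = 15/13
Cross-multiply: 13(6k + 21) = 15(5k + 21)
78k + 273 = 75k + 315
78k - 75k = 315 - 273
3k = 42
k = 42/3 = 14
A = 6×14 = 84, B = 5×14 = 70
= A = 84, B = 70

A = 84, B = 70
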